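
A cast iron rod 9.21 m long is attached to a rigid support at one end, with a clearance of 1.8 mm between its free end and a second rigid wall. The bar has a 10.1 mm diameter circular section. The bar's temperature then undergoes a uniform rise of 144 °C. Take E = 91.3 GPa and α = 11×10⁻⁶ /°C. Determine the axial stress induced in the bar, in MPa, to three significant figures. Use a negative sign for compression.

-127 MPa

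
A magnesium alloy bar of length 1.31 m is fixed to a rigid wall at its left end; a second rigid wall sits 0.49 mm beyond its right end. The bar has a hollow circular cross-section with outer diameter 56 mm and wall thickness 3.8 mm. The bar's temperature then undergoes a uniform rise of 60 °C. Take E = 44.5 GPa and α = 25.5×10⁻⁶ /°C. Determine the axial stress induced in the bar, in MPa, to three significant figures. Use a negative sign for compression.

Free thermal expansion αLΔT = 25.5e-6 · 1310 · 60 = 2.004 mm.
The walls engage after the gap closes; constrained expansion = 2.004 − 0.49 = 1.514 mm.
The walls impose strain ε = −(1.514)/1310 = -1.1560e-03; σ = Eε = 44500 · -1.1560e-03 = -51.44 MPa.

-51.4 MPa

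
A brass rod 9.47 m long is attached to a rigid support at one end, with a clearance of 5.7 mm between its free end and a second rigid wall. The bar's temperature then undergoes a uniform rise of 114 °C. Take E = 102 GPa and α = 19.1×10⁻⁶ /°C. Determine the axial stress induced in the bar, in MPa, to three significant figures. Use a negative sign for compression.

-161 MPa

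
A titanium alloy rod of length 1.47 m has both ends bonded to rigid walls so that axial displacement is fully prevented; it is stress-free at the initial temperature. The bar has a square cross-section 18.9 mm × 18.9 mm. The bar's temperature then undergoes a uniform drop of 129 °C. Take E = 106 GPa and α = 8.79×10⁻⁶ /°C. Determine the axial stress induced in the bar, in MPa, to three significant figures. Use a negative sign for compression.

120 MPa

Free thermal expansion αLΔT = 8.79e-6 · 1470 · -129 = -1.667 mm.
The walls impose strain ε = −(-1.667)/1470 = 1.1339e-03; σ = Eε = 106000 · 1.1339e-03 = 120.2 MPa.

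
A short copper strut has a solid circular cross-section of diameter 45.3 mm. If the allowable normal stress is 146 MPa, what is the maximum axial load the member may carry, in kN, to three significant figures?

A = 1612 mm².
P_max = σ_allow · A = 146 · 1612 = 235300 N = 235.3 kN.

235 kN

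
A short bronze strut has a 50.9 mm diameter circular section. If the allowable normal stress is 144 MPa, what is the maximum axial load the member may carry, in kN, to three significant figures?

293 kN

A = 2035 mm².
P_max = σ_allow · A = 144 · 2035 = 293000 N = 293 kN.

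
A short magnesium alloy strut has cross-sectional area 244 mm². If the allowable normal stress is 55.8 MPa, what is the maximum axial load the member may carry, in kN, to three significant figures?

13.6 kN

P_max = σ_allow · A = 55.8 · 244 = 13620 N = 13.62 kN.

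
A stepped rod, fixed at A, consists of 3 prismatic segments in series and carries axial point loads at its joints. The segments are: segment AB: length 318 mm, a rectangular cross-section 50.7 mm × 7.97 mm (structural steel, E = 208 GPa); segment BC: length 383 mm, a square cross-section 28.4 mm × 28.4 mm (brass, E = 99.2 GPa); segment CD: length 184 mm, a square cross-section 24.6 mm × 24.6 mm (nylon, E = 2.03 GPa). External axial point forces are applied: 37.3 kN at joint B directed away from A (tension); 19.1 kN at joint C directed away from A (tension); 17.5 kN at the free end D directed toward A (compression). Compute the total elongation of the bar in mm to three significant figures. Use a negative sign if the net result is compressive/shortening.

-2.47 mm

Internal axial forces (sectioning from the free end, tension +): N_CD = -17.5 kN, N_BC = 1.6 kN, N_AB = 38.9 kN.
A_AB = 404.1 mm².
A_BC = 806.6 mm².
A_CD = 605.2 mm².
δ_AB = 38900·318/(404.1·208000) = 0.1472 mm
δ_BC = 1600·383/(806.6·99200) = 0.007659 mm
δ_CD = -17500·184/(605.2·2030) = -2.621 mm
δ = Σδ_i = -2.466 mm.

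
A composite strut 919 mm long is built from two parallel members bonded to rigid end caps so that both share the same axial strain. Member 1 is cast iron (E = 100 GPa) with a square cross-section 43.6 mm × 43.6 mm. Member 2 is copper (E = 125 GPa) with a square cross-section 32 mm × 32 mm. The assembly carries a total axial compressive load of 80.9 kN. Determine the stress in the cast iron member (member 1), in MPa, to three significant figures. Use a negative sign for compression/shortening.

-25.4 MPa

A_1 = 1901 mm².
A_2 = 1024 mm².
Equal strain + equilibrium ⇒ each member carries load in proportion to AE: A₁E₁ = 190100000 N, A₂E₂ = 128000000 N, ΣAE = 318100000 N.
σ₁ = P·E₁/ΣAE = -80900·100000/318100000 = -25.43 MPa.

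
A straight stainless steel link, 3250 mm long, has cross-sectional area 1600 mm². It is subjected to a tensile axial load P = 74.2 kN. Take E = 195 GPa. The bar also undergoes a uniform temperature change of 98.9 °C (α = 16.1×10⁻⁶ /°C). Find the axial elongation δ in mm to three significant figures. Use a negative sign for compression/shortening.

δ_mech = NL/(AE) = 74200·3250/(1600·195000) = 0.7729 mm.
δ_thermal = αLΔT = 16.1e-6·3250·98.9 = 5.175 mm.
δ = δ_mech + δ_thermal = 5.948 mm.

5.95 mm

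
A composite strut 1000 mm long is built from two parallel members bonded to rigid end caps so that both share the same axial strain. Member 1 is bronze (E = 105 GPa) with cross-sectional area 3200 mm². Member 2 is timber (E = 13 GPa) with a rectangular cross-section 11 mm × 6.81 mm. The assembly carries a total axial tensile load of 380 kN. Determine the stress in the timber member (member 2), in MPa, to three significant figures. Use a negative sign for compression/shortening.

A_2 = 74.91 mm².
Equal strain + equilibrium ⇒ each member carries load in proportion to AE: A₁E₁ = 336000000 N, A₂E₂ = 973800 N, ΣAE = 337000000 N.
σ₂ = P·E₂/ΣAE = 380000·13000/337000000 = 14.66 MPa.

14.7 MPa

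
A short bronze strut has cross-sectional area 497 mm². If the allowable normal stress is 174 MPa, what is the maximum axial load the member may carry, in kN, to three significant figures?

P_max = σ_allow · A = 174 · 497 = 86480 N = 86.48 kN.

86.5 kN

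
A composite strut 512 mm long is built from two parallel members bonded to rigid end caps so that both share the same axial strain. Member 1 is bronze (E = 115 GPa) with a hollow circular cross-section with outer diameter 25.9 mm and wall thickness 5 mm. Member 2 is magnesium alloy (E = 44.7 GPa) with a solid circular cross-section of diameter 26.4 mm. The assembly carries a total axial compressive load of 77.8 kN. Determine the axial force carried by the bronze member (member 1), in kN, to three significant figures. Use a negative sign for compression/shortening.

-47.2 kN

A_1 = 328.3 mm².
A_2 = 547.4 mm².
Equal strain + equilibrium ⇒ each member carries load in proportion to AE: A₁E₁ = 37750000 N, A₂E₂ = 24470000 N, ΣAE = 62220000 N.
F₁ = P·A₁E₁/ΣAE = -77800·37750000/62220000 = -47210 N.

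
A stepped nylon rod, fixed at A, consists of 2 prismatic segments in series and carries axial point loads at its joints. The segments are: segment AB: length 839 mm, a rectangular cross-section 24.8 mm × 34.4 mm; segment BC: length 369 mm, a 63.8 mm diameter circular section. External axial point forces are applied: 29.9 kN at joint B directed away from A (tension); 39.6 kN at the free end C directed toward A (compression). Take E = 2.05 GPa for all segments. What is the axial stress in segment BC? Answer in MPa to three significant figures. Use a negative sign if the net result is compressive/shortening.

-12.4 MPa

Internal axial forces (sectioning from the free end, tension +): N_BC = -39.6 kN, N_AB = -9.7 kN.
A_BC = 3197 mm².
σ_BC = N_BC/A_BC = -39600/3197 = -12.39 MPa.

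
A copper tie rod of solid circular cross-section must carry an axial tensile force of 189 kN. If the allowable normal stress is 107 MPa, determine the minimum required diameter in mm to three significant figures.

Required area A ≥ P/σ_allow = 189000/107 = 1766 mm².
For a solid circular section, d ≥ √(4A/π) = 47.42 mm.

47.4 mm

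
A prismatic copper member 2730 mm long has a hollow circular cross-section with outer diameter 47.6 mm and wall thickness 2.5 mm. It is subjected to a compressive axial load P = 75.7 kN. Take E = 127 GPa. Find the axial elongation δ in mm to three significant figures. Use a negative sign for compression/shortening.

-4.59 mm

A = 354.2 mm².
δ_mech = NL/(AE) = -75700·2730/(354.2·127000) = -4.594 mm.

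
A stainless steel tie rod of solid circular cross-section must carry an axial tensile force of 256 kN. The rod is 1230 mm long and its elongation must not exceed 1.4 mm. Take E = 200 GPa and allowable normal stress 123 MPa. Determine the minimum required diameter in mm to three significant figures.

51.5 mm

Required area A ≥ P/σ_allow = 256000/123 = 2081 mm².
For a solid circular section, d ≥ √(4A/π) = 51.48 mm.
Elongation limit: A ≥ PL/(Eδ_allow) = 256000·1230/(200000·1.4) = 1125 mm² ⇒ d ≥ 37.84 mm.
The stress limit governs.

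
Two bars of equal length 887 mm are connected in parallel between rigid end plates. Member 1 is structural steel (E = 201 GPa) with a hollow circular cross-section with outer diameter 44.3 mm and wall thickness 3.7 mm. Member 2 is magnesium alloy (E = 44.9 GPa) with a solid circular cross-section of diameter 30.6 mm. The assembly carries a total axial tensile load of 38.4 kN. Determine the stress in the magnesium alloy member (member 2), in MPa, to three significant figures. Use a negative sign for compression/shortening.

A_1 = 471.9 mm².
A_2 = 735.4 mm².
Equal strain + equilibrium ⇒ each member carries load in proportion to AE: A₁E₁ = 94860000 N, A₂E₂ = 33020000 N, ΣAE = 127900000 N.
σ₂ = P·E₂/ΣAE = 38400·44900/127900000 = 13.48 MPa.

13.5 MPa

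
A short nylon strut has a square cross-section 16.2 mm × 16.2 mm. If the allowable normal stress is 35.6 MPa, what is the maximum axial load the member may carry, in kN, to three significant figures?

9.34 kN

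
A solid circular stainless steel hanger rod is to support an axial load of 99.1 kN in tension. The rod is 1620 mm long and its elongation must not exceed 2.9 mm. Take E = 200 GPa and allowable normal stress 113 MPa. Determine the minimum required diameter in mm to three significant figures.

33.4 mm

Required area A ≥ P/σ_allow = 99100/113 = 877 mm².
For a solid circular section, d ≥ √(4A/π) = 33.42 mm.
Elongation limit: A ≥ PL/(Eδ_allow) = 99100·1620/(200000·2.9) = 276.8 mm² ⇒ d ≥ 18.77 mm.
The stress limit governs.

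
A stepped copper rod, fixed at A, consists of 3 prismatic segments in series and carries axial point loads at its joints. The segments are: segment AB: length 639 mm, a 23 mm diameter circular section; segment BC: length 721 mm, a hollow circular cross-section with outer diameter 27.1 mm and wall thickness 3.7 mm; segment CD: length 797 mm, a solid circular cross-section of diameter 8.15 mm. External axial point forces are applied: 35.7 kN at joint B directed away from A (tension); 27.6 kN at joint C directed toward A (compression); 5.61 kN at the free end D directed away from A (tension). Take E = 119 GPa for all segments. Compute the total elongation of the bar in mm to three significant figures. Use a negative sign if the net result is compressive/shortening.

Internal axial forces (sectioning from the free end, tension +): N_CD = 5.61 kN, N_BC = -21.99 kN, N_AB = 13.71 kN.
A_AB = 415.5 mm².
A_BC = 272 mm².
A_CD = 52.17 mm².
δ_AB = 13710·639/(415.5·119000) = 0.1772 mm
δ_BC = -21990·721/(272·119000) = -0.4898 mm
δ_CD = 5610·797/(52.17·119000) = 0.7202 mm
δ = Σδ_i = 0.4076 mm.

0.408 mm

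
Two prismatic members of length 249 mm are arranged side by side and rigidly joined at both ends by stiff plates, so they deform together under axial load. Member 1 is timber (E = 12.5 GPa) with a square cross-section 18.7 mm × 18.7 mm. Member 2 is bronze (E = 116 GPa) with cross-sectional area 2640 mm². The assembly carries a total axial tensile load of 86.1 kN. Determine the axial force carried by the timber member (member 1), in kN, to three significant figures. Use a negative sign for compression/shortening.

1.21 kN

A_1 = 349.7 mm².
Equal strain + equilibrium ⇒ each member carries load in proportion to AE: A₁E₁ = 4371000 N, A₂E₂ = 306200000 N, ΣAE = 310600000 N.
F₁ = P·A₁E₁/ΣAE = 86100·4371000/310600000 = 1212 N.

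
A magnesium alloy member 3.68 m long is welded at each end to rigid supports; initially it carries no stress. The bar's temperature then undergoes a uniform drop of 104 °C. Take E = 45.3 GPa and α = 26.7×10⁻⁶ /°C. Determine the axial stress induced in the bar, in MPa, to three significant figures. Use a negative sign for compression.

126 MPa

Free thermal expansion αLΔT = 26.7e-6 · 3680 · -104 = -10.22 mm.
The walls impose strain ε = −(-10.22)/3680 = 2.7768e-03; σ = Eε = 45300 · 2.7768e-03 = 125.8 MPa.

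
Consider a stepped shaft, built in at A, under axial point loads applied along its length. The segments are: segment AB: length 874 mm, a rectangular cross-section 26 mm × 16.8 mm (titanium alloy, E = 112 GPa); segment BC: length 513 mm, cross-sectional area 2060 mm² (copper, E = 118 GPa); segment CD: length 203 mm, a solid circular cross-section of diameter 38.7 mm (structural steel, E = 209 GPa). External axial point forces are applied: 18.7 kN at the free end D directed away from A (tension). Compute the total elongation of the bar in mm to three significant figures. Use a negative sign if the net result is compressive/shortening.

0.389 mm

Internal axial forces (sectioning from the free end, tension +): N_CD = 18.7 kN, N_BC = 18.7 kN, N_AB = 18.7 kN.
A_AB = 436.8 mm².
A_CD = 1176 mm².
δ_AB = 18700·874/(436.8·112000) = 0.3341 mm
δ_BC = 18700·513/(2060·118000) = 0.03946 mm
δ_CD = 18700·203/(1176·209000) = 0.01544 mm
δ = Σδ_i = 0.389 mm.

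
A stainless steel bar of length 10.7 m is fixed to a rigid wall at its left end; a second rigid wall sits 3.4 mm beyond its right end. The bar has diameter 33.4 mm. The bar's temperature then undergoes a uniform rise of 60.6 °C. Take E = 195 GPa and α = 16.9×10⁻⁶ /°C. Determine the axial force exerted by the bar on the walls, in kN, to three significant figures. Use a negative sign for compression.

-121 kN

Free thermal expansion αLΔT = 16.9e-6 · 10700 · 60.6 = 10.96 mm.
The walls engage after the gap closes; constrained expansion = 10.96 − 3.4 = 7.558 mm.
The walls impose strain ε = −(7.558)/10700 = -7.0638e-04; σ = Eε = 195000 · -7.0638e-04 = -137.7 MPa.
Wall reaction R = σ·A = -137.7·876.2 = -120700 N = -120.7 kN.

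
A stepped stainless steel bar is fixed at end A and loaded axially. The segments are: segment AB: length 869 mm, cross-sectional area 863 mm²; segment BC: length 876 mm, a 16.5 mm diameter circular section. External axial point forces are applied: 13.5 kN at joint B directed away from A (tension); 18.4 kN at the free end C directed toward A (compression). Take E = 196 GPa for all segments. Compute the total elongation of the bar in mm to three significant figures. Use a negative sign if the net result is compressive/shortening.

Internal axial forces (sectioning from the free end, tension +): N_BC = -18.4 kN, N_AB = -4.9 kN.
A_BC = 213.8 mm².
δ_AB = -4900·869/(863·196000) = -0.02517 mm
δ_BC = -18400·876/(213.8·196000) = -0.3846 mm
δ = Σδ_i = -0.4098 mm.

-0.410 mm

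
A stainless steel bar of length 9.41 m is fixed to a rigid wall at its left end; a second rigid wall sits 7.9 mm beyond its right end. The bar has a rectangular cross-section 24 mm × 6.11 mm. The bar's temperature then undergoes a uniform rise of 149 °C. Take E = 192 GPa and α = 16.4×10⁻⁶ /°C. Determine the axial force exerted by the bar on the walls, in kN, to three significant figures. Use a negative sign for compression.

-45.2 kN

Free thermal expansion αLΔT = 16.4e-6 · 9410 · 149 = 22.99 mm.
The walls engage after the gap closes; constrained expansion = 22.99 − 7.9 = 15.09 mm.
The walls impose strain ε = −(15.09)/9410 = -1.6041e-03; σ = Eε = 192000 · -1.6041e-03 = -308 MPa.
Wall reaction R = σ·A = -308·146.6 = -45160 N = -45.16 kN.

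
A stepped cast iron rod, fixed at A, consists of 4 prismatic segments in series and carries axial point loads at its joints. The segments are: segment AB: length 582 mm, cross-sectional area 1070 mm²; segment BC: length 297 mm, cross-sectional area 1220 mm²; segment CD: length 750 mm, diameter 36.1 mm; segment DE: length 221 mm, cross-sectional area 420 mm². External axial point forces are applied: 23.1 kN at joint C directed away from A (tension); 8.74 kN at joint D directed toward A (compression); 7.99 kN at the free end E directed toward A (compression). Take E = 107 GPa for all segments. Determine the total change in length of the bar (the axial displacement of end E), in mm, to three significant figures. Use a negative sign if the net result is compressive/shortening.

-0.107 mm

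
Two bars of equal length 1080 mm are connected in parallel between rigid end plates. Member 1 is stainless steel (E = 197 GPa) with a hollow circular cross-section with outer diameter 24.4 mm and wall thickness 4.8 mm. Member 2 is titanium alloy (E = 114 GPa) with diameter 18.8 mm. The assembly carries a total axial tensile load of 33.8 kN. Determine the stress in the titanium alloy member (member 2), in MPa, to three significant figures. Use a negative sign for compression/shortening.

A_1 = 295.6 mm².
A_2 = 277.6 mm².
Equal strain + equilibrium ⇒ each member carries load in proportion to AE: A₁E₁ = 58230000 N, A₂E₂ = 31650000 N, ΣAE = 89870000 N.
σ₂ = P·E₂/ΣAE = 33800·114000/89870000 = 42.87 MPa.

42.9 MPa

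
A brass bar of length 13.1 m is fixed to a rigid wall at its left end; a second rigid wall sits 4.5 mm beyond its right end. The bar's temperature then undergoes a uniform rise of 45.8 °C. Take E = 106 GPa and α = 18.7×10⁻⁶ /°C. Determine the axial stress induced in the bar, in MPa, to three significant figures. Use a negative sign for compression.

-54.4 MPa

Free thermal expansion αLΔT = 18.7e-6 · 13100 · 45.8 = 11.22 mm.
The walls engage after the gap closes; constrained expansion = 11.22 − 4.5 = 6.72 mm.
The walls impose strain ε = −(6.72)/13100 = -5.1295e-04; σ = Eε = 106000 · -5.1295e-04 = -54.37 MPa.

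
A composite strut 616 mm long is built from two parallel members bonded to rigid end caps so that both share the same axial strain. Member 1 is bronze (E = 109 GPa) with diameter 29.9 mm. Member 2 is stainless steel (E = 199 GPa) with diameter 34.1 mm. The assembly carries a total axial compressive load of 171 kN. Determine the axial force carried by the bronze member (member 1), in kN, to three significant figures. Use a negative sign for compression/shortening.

A_1 = 702.2 mm².
A_2 = 913.3 mm².
Equal strain + equilibrium ⇒ each member carries load in proportion to AE: A₁E₁ = 76530000 N, A₂E₂ = 181700000 N, ΣAE = 258300000 N.
F₁ = P·A₁E₁/ΣAE = -171000·76530000/258300000 = -50670 N.

-50.7 kN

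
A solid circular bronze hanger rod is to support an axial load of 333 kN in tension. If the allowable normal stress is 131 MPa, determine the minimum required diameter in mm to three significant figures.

56.9 mm

Required area A ≥ P/σ_allow = 333000/131 = 2542 mm².
For a solid circular section, d ≥ √(4A/π) = 56.89 mm.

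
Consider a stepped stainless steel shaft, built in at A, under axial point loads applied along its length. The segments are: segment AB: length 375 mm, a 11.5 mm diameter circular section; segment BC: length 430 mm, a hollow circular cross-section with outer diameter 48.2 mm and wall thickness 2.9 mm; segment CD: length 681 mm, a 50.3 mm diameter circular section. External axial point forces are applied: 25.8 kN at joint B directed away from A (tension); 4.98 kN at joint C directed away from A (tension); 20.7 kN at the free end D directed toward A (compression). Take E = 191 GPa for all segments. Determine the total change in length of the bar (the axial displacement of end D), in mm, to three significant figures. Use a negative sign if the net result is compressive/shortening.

Internal axial forces (sectioning from the free end, tension +): N_CD = -20.7 kN, N_BC = -15.72 kN, N_AB = 10.08 kN.
A_AB = 103.9 mm².
A_BC = 412.7 mm².
A_CD = 1987 mm².
δ_AB = 10080·375/(103.9·191000) = 0.1905 mm
δ_BC = -15720·430/(412.7·191000) = -0.08575 mm
δ_CD = -20700·681/(1987·191000) = -0.03714 mm
δ = Σδ_i = 0.06764 mm.

0.0676 mm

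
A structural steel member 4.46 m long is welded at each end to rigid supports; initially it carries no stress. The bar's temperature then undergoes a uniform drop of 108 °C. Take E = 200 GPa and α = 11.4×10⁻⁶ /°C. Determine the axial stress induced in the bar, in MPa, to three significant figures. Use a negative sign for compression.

Free thermal expansion αLΔT = 11.4e-6 · 4460 · -108 = -5.491 mm.
The walls impose strain ε = −(-5.491)/4460 = 1.2312e-03; σ = Eε = 200000 · 1.2312e-03 = 246.2 MPa.

246 MPa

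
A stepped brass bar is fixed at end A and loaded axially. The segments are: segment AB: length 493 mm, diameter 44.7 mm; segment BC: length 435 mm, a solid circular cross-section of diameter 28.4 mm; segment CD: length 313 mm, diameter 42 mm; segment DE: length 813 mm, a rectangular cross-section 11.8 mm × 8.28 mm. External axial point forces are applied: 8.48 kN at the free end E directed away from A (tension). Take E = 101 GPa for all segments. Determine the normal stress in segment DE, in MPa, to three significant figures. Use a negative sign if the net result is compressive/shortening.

86.8 MPa

Internal axial forces (sectioning from the free end, tension +): N_DE = 8.48 kN, N_CD = 8.48 kN, N_BC = 8.48 kN, N_AB = 8.48 kN.
A_DE = 97.7 mm².
σ_DE = N_DE/A_DE = 8480/97.7 = 86.79 MPa.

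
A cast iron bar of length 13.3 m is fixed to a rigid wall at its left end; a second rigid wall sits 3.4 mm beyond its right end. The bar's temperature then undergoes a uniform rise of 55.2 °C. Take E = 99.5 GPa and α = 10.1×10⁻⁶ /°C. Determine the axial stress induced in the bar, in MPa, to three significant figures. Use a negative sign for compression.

-30.0 MPa

Free thermal expansion αLΔT = 10.1e-6 · 13300 · 55.2 = 7.415 mm.
The walls engage after the gap closes; constrained expansion = 7.415 − 3.4 = 4.015 mm.
The walls impose strain ε = −(4.015)/13300 = -3.0188e-04; σ = Eε = 99500 · -3.0188e-04 = -30.04 MPa.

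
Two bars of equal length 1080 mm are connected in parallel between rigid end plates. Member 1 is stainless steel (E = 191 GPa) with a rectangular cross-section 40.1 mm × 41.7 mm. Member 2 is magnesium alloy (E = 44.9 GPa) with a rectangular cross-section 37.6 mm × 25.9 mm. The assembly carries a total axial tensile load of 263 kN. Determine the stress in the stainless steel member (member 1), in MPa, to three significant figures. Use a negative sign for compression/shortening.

A_1 = 1672 mm².
A_2 = 973.8 mm².
Equal strain + equilibrium ⇒ each member carries load in proportion to AE: A₁E₁ = 319400000 N, A₂E₂ = 43730000 N, ΣAE = 363100000 N.
σ₁ = P·E₁/ΣAE = 263000·191000/363100000 = 138.3 MPa.

138 MPa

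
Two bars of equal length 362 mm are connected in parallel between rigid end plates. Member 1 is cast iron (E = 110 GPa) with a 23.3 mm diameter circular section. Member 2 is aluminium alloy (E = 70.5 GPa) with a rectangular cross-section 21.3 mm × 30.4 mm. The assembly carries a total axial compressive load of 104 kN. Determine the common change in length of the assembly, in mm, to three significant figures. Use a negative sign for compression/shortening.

-0.407 mm

A_1 = 426.4 mm².
A_2 = 647.5 mm².
Equal strain + equilibrium ⇒ each member carries load in proportion to AE: A₁E₁ = 46900000 N, A₂E₂ = 45650000 N, ΣAE = 92550000 N.
δ = PL/ΣAE = -104000·362/92550000 = -0.4068 mm.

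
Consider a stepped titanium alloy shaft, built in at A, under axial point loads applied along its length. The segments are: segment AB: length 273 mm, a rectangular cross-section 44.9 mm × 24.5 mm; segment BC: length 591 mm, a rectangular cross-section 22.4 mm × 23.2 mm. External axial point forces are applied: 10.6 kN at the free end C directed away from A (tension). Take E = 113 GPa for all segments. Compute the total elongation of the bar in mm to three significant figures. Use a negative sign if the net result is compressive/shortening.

0.130 mm

Internal axial forces (sectioning from the free end, tension +): N_BC = 10.6 kN, N_AB = 10.6 kN.
A_AB = 1100 mm².
A_BC = 519.7 mm².
δ_AB = 10600·273/(1100·113000) = 0.02328 mm
δ_BC = 10600·591/(519.7·113000) = 0.1067 mm
δ = Σδ_i = 0.13 mm.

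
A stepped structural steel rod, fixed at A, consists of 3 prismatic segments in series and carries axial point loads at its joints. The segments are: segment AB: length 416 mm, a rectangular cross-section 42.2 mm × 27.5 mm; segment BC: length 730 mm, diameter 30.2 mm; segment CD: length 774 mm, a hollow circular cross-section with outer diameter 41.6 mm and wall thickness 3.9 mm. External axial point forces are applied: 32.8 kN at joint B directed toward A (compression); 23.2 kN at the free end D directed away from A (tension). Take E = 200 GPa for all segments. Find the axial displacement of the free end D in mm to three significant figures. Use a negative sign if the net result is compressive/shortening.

Internal axial forces (sectioning from the free end, tension +): N_CD = 23.2 kN, N_BC = 23.2 kN, N_AB = -9.6 kN.
A_AB = 1160 mm².
A_BC = 716.3 mm².
A_CD = 461.9 mm².
δ_AB = -9600·416/(1160·200000) = -0.01721 mm
δ_BC = 23200·730/(716.3·200000) = 0.1182 mm
δ_CD = 23200·774/(461.9·200000) = 0.1944 mm
δ = Σδ_i = 0.2954 mm.

0.295 mm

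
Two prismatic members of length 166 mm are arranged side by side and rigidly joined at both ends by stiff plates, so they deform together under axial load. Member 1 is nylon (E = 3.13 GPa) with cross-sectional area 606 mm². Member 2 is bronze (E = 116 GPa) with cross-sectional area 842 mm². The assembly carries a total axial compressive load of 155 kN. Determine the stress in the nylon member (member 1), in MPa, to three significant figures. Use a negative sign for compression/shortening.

-4.87 MPa

Equal strain + equilibrium ⇒ each member carries load in proportion to AE: A₁E₁ = 1897000 N, A₂E₂ = 97670000 N, ΣAE = 99570000 N.
σ₁ = P·E₁/ΣAE = -155000·3130/99570000 = -4.873 MPa.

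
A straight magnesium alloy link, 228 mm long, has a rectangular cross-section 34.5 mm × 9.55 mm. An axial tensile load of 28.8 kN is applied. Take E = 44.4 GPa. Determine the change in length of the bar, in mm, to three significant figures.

0.449 mm

A = 329.5 mm².
δ_mech = NL/(AE) = 28800·228/(329.5·44400) = 0.4489 mm.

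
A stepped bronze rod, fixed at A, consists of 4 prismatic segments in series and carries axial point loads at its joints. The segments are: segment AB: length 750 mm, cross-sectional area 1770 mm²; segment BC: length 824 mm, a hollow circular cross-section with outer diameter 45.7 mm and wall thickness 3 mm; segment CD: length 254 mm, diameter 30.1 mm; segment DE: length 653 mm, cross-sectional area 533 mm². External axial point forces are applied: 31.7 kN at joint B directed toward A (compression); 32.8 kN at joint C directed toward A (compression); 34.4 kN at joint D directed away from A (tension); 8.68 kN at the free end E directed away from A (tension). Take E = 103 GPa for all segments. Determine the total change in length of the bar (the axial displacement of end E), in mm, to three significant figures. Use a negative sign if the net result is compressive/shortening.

0.369 mm

Internal axial forces (sectioning from the free end, tension +): N_DE = 8.68 kN, N_CD = 43.08 kN, N_BC = 10.28 kN, N_AB = -21.42 kN.
A_BC = 402.4 mm².
A_CD = 711.6 mm².
δ_AB = -21420·750/(1770·103000) = -0.08812 mm
δ_BC = 10280·824/(402.4·103000) = 0.2044 mm
δ_CD = 43080·254/(711.6·103000) = 0.1493 mm
δ_DE = 8680·653/(533·103000) = 0.1032 mm
δ = Σδ_i = 0.3688 mm.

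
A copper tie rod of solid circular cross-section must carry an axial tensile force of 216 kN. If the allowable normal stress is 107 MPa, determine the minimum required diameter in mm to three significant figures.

50.7 mm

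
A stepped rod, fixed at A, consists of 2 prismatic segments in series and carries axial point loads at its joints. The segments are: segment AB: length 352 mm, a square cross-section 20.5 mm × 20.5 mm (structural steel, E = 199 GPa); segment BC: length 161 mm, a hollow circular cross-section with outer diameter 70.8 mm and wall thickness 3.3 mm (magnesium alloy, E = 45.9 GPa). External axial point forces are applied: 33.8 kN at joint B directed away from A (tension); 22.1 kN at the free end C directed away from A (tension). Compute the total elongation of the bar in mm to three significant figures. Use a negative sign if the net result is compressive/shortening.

Internal axial forces (sectioning from the free end, tension +): N_BC = 22.1 kN, N_AB = 55.9 kN.
A_AB = 420.2 mm².
A_BC = 699.8 mm².
δ_AB = 55900·352/(420.2·199000) = 0.2353 mm
δ_BC = 22100·161/(699.8·45900) = 0.1108 mm
δ = Σδ_i = 0.3461 mm.

0.346 mm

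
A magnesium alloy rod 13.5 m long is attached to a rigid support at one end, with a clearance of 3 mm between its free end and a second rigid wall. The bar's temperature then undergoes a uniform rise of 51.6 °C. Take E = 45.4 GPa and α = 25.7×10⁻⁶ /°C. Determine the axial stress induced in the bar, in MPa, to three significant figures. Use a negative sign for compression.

-50.1 MPa

Free thermal expansion αLΔT = 25.7e-6 · 13500 · 51.6 = 17.9 mm.
The walls engage after the gap closes; constrained expansion = 17.9 − 3 = 14.9 mm.
The walls impose strain ε = −(14.9)/13500 = -1.1039e-03; σ = Eε = 45400 · -1.1039e-03 = -50.12 MPa.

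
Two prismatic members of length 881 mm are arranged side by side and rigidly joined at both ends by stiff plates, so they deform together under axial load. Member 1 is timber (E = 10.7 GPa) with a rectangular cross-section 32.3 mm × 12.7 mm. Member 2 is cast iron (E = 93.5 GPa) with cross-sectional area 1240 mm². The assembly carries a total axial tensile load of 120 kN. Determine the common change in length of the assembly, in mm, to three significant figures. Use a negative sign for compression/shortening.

0.879 mm

A_1 = 410.2 mm².
Equal strain + equilibrium ⇒ each member carries load in proportion to AE: A₁E₁ = 4389000 N, A₂E₂ = 115900000 N, ΣAE = 120300000 N.
δ = PL/ΣAE = 120000·881/120300000 = 0.8786 mm.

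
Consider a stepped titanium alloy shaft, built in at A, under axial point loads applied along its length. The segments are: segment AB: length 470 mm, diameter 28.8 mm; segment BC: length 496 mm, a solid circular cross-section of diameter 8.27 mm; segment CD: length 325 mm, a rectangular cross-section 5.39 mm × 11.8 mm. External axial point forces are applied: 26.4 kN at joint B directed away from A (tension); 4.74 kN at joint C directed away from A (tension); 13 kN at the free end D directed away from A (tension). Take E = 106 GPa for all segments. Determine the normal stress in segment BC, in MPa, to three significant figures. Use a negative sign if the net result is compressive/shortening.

330 MPa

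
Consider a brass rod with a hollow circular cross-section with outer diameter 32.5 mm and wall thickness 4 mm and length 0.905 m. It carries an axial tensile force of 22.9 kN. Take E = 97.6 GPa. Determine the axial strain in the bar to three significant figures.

6.55e-04

A = 358.1 mm².
σ = N/A = 63.94 MPa; ε = σ/E = 63.94/97600 = 6.551e-04.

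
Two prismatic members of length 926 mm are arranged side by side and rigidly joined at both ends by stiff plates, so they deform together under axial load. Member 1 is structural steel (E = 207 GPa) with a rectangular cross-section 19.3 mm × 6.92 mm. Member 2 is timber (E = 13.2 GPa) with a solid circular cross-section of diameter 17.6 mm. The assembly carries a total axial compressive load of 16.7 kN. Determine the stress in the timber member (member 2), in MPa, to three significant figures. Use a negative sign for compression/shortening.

-7.14 MPa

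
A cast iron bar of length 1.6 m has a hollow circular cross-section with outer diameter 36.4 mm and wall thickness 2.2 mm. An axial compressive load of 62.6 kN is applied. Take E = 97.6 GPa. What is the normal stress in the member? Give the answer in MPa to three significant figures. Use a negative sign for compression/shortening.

-265 MPa

A = 236.4 mm².
σ = N/A = -62600/236.4 = -264.8 MPa.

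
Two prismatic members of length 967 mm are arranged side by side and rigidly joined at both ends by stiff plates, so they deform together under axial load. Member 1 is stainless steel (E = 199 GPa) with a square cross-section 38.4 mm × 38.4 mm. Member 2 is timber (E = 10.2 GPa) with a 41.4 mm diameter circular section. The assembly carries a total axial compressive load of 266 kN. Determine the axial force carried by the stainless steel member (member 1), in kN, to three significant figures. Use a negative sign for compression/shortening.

-254 kN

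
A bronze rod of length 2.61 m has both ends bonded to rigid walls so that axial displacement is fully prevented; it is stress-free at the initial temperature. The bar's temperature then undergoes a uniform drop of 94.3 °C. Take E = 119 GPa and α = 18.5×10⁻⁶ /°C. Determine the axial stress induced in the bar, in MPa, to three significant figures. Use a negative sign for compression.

208 MPa

Free thermal expansion αLΔT = 18.5e-6 · 2610 · -94.3 = -4.553 mm.
The walls impose strain ε = −(-4.553)/2610 = 1.7445e-03; σ = Eε = 119000 · 1.7445e-03 = 207.6 MPa.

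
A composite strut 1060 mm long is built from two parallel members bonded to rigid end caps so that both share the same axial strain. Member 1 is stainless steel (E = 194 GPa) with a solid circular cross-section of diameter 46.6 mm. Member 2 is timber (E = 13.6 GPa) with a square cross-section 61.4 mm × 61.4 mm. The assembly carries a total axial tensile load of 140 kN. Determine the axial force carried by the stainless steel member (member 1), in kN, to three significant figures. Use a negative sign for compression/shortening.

A_1 = 1706 mm².
A_2 = 3770 mm².
Equal strain + equilibrium ⇒ each member carries load in proportion to AE: A₁E₁ = 330900000 N, A₂E₂ = 51270000 N, ΣAE = 382100000 N.
F₁ = P·A₁E₁/ΣAE = 140000·330900000/382100000 = 121200 N.

121 kN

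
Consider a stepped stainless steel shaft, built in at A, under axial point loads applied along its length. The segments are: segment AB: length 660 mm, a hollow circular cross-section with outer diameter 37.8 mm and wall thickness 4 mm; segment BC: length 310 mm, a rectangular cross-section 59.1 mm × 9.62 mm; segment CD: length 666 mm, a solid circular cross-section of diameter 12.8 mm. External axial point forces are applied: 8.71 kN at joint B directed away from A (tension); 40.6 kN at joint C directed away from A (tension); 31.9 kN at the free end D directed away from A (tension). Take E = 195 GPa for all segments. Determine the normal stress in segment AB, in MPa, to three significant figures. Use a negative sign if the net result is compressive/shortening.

Internal axial forces (sectioning from the free end, tension +): N_CD = 31.9 kN, N_BC = 72.5 kN, N_AB = 81.21 kN.
A_AB = 424.7 mm².
σ_AB = N_AB/A_AB = 81210/424.7 = 191.2 MPa.

191 MPa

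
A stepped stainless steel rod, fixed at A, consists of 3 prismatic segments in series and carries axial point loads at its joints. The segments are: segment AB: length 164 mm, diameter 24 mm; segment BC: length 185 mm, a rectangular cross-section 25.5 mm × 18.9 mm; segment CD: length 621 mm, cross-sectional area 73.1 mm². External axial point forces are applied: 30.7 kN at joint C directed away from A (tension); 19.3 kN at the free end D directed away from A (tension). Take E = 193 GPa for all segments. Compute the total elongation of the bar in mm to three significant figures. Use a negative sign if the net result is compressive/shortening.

1.04 mm

Internal axial forces (sectioning from the free end, tension +): N_CD = 19.3 kN, N_BC = 50 kN, N_AB = 50 kN.
A_AB = 452.4 mm².
A_BC = 481.9 mm².
δ_AB = 50000·164/(452.4·193000) = 0.09392 mm
δ_BC = 50000·185/(481.9·193000) = 0.09944 mm
δ_CD = 19300·621/(73.1·193000) = 0.8495 mm
δ = Σδ_i = 1.043 mm.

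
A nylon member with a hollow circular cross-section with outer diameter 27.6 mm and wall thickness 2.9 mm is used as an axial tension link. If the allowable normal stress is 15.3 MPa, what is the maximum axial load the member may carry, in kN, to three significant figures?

A = 225 mm².
P_max = σ_allow · A = 15.3 · 225 = 3443 N = 3.443 kN.

3.44 kN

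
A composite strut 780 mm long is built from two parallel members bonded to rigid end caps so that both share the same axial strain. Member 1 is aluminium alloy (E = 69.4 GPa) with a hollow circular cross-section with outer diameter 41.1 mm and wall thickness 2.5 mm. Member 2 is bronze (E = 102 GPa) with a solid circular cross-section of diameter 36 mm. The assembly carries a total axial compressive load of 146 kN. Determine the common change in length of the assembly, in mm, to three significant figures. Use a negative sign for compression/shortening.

A_1 = 303.2 mm².
A_2 = 1018 mm².
Equal strain + equilibrium ⇒ each member carries load in proportion to AE: A₁E₁ = 21040000 N, A₂E₂ = 103800000 N, ΣAE = 124900000 N.
δ = PL/ΣAE = -146000·780/124900000 = -0.912 mm.

-0.912 mm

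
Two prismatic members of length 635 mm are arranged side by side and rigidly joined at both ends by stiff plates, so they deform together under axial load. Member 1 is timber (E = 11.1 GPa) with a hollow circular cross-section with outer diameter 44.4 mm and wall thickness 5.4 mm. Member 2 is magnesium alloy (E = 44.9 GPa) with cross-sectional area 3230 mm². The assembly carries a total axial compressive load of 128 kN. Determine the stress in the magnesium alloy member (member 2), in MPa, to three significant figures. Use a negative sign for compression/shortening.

-37.7 MPa

A_1 = 661.6 mm².
Equal strain + equilibrium ⇒ each member carries load in proportion to AE: A₁E₁ = 7344000 N, A₂E₂ = 145000000 N, ΣAE = 152400000 N.
σ₂ = P·E₂/ΣAE = -128000·44900/152400000 = -37.72 MPa.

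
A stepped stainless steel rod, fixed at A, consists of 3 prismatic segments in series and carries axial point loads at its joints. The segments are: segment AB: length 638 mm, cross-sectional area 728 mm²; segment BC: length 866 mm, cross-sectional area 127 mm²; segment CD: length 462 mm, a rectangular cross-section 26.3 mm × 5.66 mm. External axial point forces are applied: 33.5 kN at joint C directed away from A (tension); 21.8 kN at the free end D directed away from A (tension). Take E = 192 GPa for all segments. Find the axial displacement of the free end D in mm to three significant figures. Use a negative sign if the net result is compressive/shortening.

Internal axial forces (sectioning from the free end, tension +): N_CD = 21.8 kN, N_BC = 55.3 kN, N_AB = 55.3 kN.
A_CD = 148.9 mm².
δ_AB = 55300·638/(728·192000) = 0.2524 mm
δ_BC = 55300·866/(127·192000) = 1.964 mm
δ_CD = 21800·462/(148.9·192000) = 0.3524 mm
δ = Σδ_i = 2.569 mm.

2.57 mm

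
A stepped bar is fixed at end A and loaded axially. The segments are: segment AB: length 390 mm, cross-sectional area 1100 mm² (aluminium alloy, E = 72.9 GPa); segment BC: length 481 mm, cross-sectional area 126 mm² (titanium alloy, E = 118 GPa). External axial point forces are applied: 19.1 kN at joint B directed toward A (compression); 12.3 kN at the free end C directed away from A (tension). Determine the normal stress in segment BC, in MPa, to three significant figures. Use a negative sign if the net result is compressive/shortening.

Internal axial forces (sectioning from the free end, tension +): N_BC = 12.3 kN, N_AB = -6.8 kN.
σ_BC = N_BC/A_BC = 12300/126 = 97.62 MPa.

97.6 MPa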